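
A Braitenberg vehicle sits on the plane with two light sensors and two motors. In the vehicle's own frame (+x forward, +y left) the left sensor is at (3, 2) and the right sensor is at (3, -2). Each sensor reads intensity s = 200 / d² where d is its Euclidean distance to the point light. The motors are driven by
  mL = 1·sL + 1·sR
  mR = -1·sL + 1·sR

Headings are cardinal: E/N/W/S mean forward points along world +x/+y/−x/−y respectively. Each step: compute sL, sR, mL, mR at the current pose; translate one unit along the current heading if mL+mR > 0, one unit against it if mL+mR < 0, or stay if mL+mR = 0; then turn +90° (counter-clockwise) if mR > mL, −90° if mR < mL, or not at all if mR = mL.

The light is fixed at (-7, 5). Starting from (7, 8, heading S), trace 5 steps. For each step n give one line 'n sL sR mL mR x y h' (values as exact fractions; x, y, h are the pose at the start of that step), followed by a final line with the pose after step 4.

0 25/32 25/18 625/288 175/288 7 8 S
1 200/121 200/137 51600/16577 -3200/16577 7 7 W
2 100/73 4/5 792/365 -208/365 6 7 N
3 200/281 200/257 107600/72217 4800/72217 6 8 E
4 25/32 25/18 625/288 175/288 7 8 S
final 7 7 W

n=0: pose=(7,8,S); sL=25/32, sR=25/18; mL=625/288, mR=175/288; mL+mR=25/9 → advance +1; mR−mL=-25/16 → turn -1·90°
n=1: pose=(7,7,W); sL=200/121, sR=200/137; mL=51600/16577, mR=-3200/16577; mL+mR=400/137 → advance +1; mR−mL=-400/121 → turn -1·90°
n=2: pose=(6,7,N); sL=100/73, sR=4/5; mL=792/365, mR=-208/365; mL+mR=8/5 → advance +1; mR−mL=-200/73 → turn -1·90°
n=3: pose=(6,8,E); sL=200/281, sR=200/257; mL=107600/72217, mR=4800/72217; mL+mR=400/257 → advance +1; mR−mL=-400/281 → turn -1·90°
n=4: pose=(7,8,S); sL=25/32, sR=25/18; mL=625/288, mR=175/288; mL+mR=25/9 → advance +1; mR−mL=-25/16 → turn -1·90°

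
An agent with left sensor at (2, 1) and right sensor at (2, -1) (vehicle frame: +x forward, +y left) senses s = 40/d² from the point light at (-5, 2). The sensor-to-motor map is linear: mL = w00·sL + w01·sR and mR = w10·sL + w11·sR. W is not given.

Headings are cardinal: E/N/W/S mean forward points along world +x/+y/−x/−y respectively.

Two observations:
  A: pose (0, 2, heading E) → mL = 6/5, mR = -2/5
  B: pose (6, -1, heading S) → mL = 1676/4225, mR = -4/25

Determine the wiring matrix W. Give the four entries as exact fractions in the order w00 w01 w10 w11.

obs A: pose=(0,2,E) → sL=4/5, sR=4/5, mL=6/5, mR=-2/5
obs B: pose=(6,-1,S) → sL=40/169, sR=8/25, mL=1676/4225, mR=-4/25
sensor matrix S = [[4/5, 4/5], [40/169, 8/25]]; det S = 1408/21125
solve [mL_A; mL_B] = S·[w00; w01] and [mR_A; mR_B] = S·[w10; w11]:
  w00 = 1, w01 = 1/2, w10 = 0, w11 = -1/2

1 1/2 0 -1/2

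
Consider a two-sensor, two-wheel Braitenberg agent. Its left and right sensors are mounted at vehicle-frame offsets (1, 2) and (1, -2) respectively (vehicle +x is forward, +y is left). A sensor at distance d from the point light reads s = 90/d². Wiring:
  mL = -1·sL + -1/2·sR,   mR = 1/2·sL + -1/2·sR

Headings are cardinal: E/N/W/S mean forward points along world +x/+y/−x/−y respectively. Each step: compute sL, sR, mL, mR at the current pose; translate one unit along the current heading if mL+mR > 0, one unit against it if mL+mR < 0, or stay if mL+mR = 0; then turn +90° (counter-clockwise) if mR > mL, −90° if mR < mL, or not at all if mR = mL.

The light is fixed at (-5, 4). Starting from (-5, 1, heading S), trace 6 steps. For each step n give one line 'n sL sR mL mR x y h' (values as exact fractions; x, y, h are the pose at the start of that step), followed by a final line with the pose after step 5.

0 9/2 9/2 -27/4 0 -5 1 S
1 90 90/17 -1575/17 720/17 -5 2 E
2 9 45 -63/2 -18 -6 2 N
3 90/29 18 -351/29 -216/29 -6 1 W
4 9/2 9/2 -27/4 0 -5 1 S
5 90 90/17 -1575/17 720/17 -5 2 E
final -6 2 N

n=0: pose=(-5,1,S); sL=9/2, sR=9/2; mL=-27/4, mR=0; mL+mR=-27/4 → advance -1; mR−mL=27/4 → turn +1·90°
n=1: pose=(-5,2,E); sL=90, sR=90/17; mL=-1575/17, mR=720/17; mL+mR=-855/17 → advance -1; mR−mL=135 → turn +1·90°
n=2: pose=(-6,2,N); sL=9, sR=45; mL=-63/2, mR=-18; mL+mR=-99/2 → advance -1; mR−mL=27/2 → turn +1·90°
n=3: pose=(-6,1,W); sL=90/29, sR=18; mL=-351/29, mR=-216/29; mL+mR=-567/29 → advance -1; mR−mL=135/29 → turn +1·90°
n=4: pose=(-5,1,S); sL=9/2, sR=9/2; mL=-27/4, mR=0; mL+mR=-27/4 → advance -1; mR−mL=27/4 → turn +1·90°
n=5: pose=(-5,2,E); sL=90, sR=90/17; mL=-1575/17, mR=720/17; mL+mR=-855/17 → advance -1; mR−mL=135 → turn +1·90°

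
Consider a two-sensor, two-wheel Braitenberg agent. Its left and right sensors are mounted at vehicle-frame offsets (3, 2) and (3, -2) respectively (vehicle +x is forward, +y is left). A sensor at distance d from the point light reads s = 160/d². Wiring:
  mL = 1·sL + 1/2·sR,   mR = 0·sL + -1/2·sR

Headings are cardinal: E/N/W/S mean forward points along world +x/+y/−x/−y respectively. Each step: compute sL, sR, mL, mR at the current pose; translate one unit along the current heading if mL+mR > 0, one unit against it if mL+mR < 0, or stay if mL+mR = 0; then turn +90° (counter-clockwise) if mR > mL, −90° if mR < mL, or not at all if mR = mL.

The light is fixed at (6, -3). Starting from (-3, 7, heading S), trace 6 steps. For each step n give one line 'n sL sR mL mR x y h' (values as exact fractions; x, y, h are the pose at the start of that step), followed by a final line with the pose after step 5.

0 80/49 16/17 1752/833 -8/17 -3 7 S
1 160/193 32/53 11568/10229 -16/53 -3 6 W
2 5/9 10/13 110/117 -5/13 -4 6 N
3 160/193 160/113 33520/21809 -80/113 -4 7 E
4 80/49 16/17 1752/833 -8/17 -3 7 S
5 160/193 32/53 11568/10229 -16/53 -3 6 W
final -4 6 N

n=0: pose=(-3,7,S); sL=80/49, sR=16/17; mL=1752/833, mR=-8/17; mL+mR=80/49 → advance +1; mR−mL=-2144/833 → turn -1·90°
n=1: pose=(-3,6,W); sL=160/193, sR=32/53; mL=11568/10229, mR=-16/53; mL+mR=160/193 → advance +1; mR−mL=-14656/10229 → turn -1·90°
n=2: pose=(-4,6,N); sL=5/9, sR=10/13; mL=110/117, mR=-5/13; mL+mR=5/9 → advance +1; mR−mL=-155/117 → turn -1·90°
n=3: pose=(-4,7,E); sL=160/193, sR=160/113; mL=33520/21809, mR=-80/113; mL+mR=160/193 → advance +1; mR−mL=-48960/21809 → turn -1·90°
n=4: pose=(-3,7,S); sL=80/49, sR=16/17; mL=1752/833, mR=-8/17; mL+mR=80/49 → advance +1; mR−mL=-2144/833 → turn -1·90°
n=5: pose=(-3,6,W); sL=160/193, sR=32/53; mL=11568/10229, mR=-16/53; mL+mR=160/193 → advance +1; mR−mL=-14656/10229 → turn -1·90°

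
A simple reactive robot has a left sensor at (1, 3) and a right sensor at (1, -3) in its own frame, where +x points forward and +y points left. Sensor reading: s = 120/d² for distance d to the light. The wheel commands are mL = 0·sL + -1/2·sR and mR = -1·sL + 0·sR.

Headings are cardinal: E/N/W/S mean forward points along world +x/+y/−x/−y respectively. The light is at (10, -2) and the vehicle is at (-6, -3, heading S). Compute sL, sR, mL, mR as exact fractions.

left sensor world pos  = (-3, -4); dL² = 173
right sensor world pos = (-9, -4); dR² = 365
sL = 120/173 = 120/173
sR = 120/365 = 24/73
mL = 0·sL + -1/2·sR = -12/73
mR = -1·sL + 0·sR = -120/173

120/173 24/73 -12/73 -120/173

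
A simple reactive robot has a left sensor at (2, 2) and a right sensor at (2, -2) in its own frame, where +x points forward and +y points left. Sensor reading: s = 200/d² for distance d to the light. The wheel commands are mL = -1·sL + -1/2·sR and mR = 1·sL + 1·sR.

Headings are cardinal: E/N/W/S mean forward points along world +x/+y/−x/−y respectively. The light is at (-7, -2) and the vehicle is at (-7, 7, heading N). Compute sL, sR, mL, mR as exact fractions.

8/5 8/5 -12/5 16/5

left sensor world pos  = (-9, 9); dL² = 125
right sensor world pos = (-5, 9); dR² = 125
sL = 200/125 = 8/5
sR = 200/125 = 8/5
mL = -1·sL + -1/2·sR = -12/5
mR = 1·sL + 1·sR = 16/5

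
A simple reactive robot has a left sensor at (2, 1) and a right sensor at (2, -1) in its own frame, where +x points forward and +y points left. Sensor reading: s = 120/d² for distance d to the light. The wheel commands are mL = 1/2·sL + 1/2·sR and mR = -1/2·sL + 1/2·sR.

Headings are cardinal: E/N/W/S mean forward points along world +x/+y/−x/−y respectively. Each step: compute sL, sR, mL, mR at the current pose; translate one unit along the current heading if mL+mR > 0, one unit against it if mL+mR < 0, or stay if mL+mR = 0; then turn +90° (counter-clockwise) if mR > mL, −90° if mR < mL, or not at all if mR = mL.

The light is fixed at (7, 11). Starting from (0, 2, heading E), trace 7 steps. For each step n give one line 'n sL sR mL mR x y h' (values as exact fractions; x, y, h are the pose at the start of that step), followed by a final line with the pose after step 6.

n=0: pose=(0,2,E); sL=120/89, sR=24/25; mL=2568/2225, mR=-432/2225; mL+mR=24/25 → advance +1; mR−mL=-120/89 → turn -1·90°
n=1: pose=(1,2,S); sL=60/73, sR=12/17; mL=948/1241, mR=-72/1241; mL+mR=12/17 → advance +1; mR−mL=-60/73 → turn -1·90°
n=2: pose=(1,1,W); sL=24/37, sR=24/29; mL=792/1073, mR=96/1073; mL+mR=24/29 → advance +1; mR−mL=-24/37 → turn -1·90°
n=3: pose=(0,1,N); sL=15/16, sR=6/5; mL=171/160, mR=21/160; mL+mR=6/5 → advance +1; mR−mL=-15/16 → turn -1·90°
n=4: pose=(0,2,E); sL=120/89, sR=24/25; mL=2568/2225, mR=-432/2225; mL+mR=24/25 → advance +1; mR−mL=-120/89 → turn -1·90°
n=5: pose=(1,2,S); sL=60/73, sR=12/17; mL=948/1241, mR=-72/1241; mL+mR=12/17 → advance +1; mR−mL=-60/73 → turn -1·90°
n=6: pose=(1,1,W); sL=24/37, sR=24/29; mL=792/1073, mR=96/1073; mL+mR=24/29 → advance +1; mR−mL=-24/37 → turn -1·90°

0 120/89 24/25 2568/2225 -432/2225 0 2 E
1 60/73 12/17 948/1241 -72/1241 1 2 S
2 24/37 24/29 792/1073 96/1073 1 1 W
3 15/16 6/5 171/160 21/160 0 1 N
4 120/89 24/25 2568/2225 -432/2225 0 2 E
5 60/73 12/17 948/1241 -72/1241 1 2 S
6 24/37 24/29 792/1073 96/1073 1 1 W
final 0 1 N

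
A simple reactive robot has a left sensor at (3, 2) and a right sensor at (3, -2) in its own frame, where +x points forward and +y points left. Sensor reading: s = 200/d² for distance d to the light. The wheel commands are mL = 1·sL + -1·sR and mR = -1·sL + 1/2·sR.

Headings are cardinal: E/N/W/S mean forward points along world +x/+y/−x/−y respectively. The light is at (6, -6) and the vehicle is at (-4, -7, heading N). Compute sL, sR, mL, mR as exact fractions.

left sensor world pos  = (-6, -4); dL² = 148
right sensor world pos = (-2, -4); dR² = 68
sL = 200/148 = 50/37
sR = 200/68 = 50/17
mL = 1·sL + -1·sR = -1000/629
mR = -1·sL + 1/2·sR = 75/629

50/37 50/17 -1000/629 75/629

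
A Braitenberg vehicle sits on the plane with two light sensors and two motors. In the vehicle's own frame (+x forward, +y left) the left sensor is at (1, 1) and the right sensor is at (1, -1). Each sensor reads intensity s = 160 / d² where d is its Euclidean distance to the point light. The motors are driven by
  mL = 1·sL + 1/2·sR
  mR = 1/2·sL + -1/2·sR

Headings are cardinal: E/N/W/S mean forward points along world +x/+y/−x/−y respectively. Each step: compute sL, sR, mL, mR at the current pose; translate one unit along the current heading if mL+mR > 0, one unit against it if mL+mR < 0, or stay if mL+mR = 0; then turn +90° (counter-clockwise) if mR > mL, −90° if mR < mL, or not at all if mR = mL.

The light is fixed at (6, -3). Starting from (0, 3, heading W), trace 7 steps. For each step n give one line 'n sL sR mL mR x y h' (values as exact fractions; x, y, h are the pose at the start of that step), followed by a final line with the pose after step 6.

0 80/37 80/49 5400/1813 480/1813 0 3 W
1 160/113 32/17 4528/1921 -448/1921 -1 3 N
2 8/5 20/9 122/45 -14/45 -1 4 E
3 160/61 32/17 3696/1037 384/1037 0 4 S
4 80/37 80/49 5400/1813 480/1813 0 3 W
5 160/113 32/17 4528/1921 -448/1921 -1 3 N
6 8/5 20/9 122/45 -14/45 -1 4 E
final 0 4 S

n=0: pose=(0,3,W); sL=80/37, sR=80/49; mL=5400/1813, mR=480/1813; mL+mR=120/37 → advance +1; mR−mL=-4920/1813 → turn -1·90°
n=1: pose=(-1,3,N); sL=160/113, sR=32/17; mL=4528/1921, mR=-448/1921; mL+mR=240/113 → advance +1; mR−mL=-4976/1921 → turn -1·90°
n=2: pose=(-1,4,E); sL=8/5, sR=20/9; mL=122/45, mR=-14/45; mL+mR=12/5 → advance +1; mR−mL=-136/45 → turn -1·90°
n=3: pose=(0,4,S); sL=160/61, sR=32/17; mL=3696/1037, mR=384/1037; mL+mR=240/61 → advance +1; mR−mL=-3312/1037 → turn -1·90°
n=4: pose=(0,3,W); sL=80/37, sR=80/49; mL=5400/1813, mR=480/1813; mL+mR=120/37 → advance +1; mR−mL=-4920/1813 → turn -1·90°
n=5: pose=(-1,3,N); sL=160/113, sR=32/17; mL=4528/1921, mR=-448/1921; mL+mR=240/113 → advance +1; mR−mL=-4976/1921 → turn -1·90°
n=6: pose=(-1,4,E); sL=8/5, sR=20/9; mL=122/45, mR=-14/45; mL+mR=12/5 → advance +1; mR−mL=-136/45 → turn -1·90°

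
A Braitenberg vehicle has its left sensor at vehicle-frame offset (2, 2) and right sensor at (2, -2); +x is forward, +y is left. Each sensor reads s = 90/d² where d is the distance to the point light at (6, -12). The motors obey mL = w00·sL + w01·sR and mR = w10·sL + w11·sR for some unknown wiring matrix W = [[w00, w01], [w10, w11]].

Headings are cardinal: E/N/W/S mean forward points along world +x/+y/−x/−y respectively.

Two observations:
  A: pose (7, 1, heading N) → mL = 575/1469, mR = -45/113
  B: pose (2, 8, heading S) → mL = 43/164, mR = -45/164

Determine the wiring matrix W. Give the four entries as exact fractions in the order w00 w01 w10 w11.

1/2 1/2 -1 0

obs A: pose=(7,1,N) → sL=45/113, sR=5/13, mL=575/1469, mR=-45/113
obs B: pose=(2,8,S) → sL=45/164, sR=1/4, mL=43/164, mR=-45/164
sensor matrix S = [[45/113, 5/13], [45/164, 1/4]]; det S = -360/60229
solve [mL_A; mL_B] = S·[w00; w01] and [mR_A; mR_B] = S·[w10; w11]:
  w00 = 1/2, w01 = 1/2, w10 = -1, w11 = 0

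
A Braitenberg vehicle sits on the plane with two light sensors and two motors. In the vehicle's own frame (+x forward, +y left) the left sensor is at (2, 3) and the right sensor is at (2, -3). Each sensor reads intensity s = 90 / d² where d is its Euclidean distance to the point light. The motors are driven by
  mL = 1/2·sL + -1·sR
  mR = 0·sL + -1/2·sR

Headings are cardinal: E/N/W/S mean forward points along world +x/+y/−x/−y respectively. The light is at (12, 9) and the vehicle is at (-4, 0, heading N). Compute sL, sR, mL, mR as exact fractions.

left sensor world pos  = (-7, 2); dL² = 410
right sensor world pos = (-1, 2); dR² = 218
sL = 90/410 = 9/41
sR = 90/218 = 45/109
mL = 1/2·sL + -1·sR = -2709/8938
mR = 0·sL + -1/2·sR = -45/218

9/41 45/109 -2709/8938 -45/218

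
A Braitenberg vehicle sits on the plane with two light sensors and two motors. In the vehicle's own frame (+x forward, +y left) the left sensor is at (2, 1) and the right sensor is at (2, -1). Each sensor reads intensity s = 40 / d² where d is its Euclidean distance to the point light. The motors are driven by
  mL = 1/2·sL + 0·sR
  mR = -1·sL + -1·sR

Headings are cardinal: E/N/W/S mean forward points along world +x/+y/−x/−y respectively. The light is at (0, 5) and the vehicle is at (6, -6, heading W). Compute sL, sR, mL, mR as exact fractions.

left sensor world pos  = (4, -7); dL² = 160
right sensor world pos = (4, -5); dR² = 116
sL = 40/160 = 1/4
sR = 40/116 = 10/29
mL = 1/2·sL + 0·sR = 1/8
mR = -1·sL + -1·sR = -69/116

1/4 10/29 1/8 -69/116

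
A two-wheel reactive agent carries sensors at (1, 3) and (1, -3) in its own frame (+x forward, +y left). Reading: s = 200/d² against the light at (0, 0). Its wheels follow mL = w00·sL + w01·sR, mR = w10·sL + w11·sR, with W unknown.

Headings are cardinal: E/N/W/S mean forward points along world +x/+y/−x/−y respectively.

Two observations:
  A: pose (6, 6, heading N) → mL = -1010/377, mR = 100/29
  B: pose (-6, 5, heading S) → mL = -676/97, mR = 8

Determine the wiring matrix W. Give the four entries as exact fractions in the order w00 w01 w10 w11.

obs A: pose=(6,6,N) → sL=100/29, sR=20/13, mL=-1010/377, mR=100/29
obs B: pose=(-6,5,S) → sL=8, sR=200/97, mL=-676/97, mR=8
sensor matrix S = [[100/29, 20/13], [8, 200/97]]; det S = -190080/36569
solve [mL_A; mL_B] = S·[w00; w01] and [mR_A; mR_B] = S·[w10; w11]:
  w00 = -1, w01 = 1/2, w10 = 1, w11 = 0

-1 1/2 1 0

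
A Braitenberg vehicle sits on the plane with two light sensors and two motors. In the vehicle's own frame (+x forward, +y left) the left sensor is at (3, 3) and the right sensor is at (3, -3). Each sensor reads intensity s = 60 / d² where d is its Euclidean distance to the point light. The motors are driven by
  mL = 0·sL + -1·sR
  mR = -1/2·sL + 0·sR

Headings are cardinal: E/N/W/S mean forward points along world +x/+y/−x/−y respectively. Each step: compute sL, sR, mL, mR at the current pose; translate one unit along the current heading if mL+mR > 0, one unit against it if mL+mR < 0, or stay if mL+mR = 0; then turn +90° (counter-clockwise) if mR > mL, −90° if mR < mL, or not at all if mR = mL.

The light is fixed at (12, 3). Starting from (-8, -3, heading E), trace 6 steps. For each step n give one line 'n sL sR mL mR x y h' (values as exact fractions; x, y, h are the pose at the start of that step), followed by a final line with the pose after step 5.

n=0: pose=(-8,-3,E); sL=30/149, sR=6/37; mL=-6/37, mR=-15/149; mL+mR=-1449/5513 → advance -1; mR−mL=339/5513 → turn +1·90°
n=1: pose=(-9,-3,N); sL=4/39, sR=20/111; mL=-20/111, mR=-2/39; mL+mR=-334/1443 → advance -1; mR−mL=62/481 → turn +1·90°
n=2: pose=(-9,-4,W); sL=15/169, sR=15/148; mL=-15/148, mR=-15/338; mL+mR=-3645/25012 → advance -1; mR−mL=1425/25012 → turn +1·90°
n=3: pose=(-8,-4,S); sL=60/389, sR=60/629; mL=-60/629, mR=-30/389; mL+mR=-42210/244681 → advance -1; mR−mL=4470/244681 → turn +1·90°
n=4: pose=(-8,-3,E); sL=30/149, sR=6/37; mL=-6/37, mR=-15/149; mL+mR=-1449/5513 → advance -1; mR−mL=339/5513 → turn +1·90°
n=5: pose=(-9,-3,N); sL=4/39, sR=20/111; mL=-20/111, mR=-2/39; mL+mR=-334/1443 → advance -1; mR−mL=62/481 → turn +1·90°

0 30/149 6/37 -6/37 -15/149 -8 -3 E
1 4/39 20/111 -20/111 -2/39 -9 -3 N
2 15/169 15/148 -15/148 -15/338 -9 -4 W
3 60/389 60/629 -60/629 -30/389 -8 -4 S
4 30/149 6/37 -6/37 -15/149 -8 -3 E
5 4/39 20/111 -20/111 -2/39 -9 -3 N
final -9 -4 W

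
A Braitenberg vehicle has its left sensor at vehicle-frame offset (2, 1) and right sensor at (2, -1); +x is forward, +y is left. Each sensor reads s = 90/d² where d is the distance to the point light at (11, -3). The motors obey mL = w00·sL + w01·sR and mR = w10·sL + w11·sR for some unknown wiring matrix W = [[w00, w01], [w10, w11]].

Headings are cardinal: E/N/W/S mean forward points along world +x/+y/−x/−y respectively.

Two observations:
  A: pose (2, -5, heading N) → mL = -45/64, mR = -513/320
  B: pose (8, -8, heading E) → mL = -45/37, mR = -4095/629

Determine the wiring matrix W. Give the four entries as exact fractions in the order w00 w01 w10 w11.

0 -1/2 -1 -1/2

obs A: pose=(2,-5,N) → sL=9/10, sR=45/32, mL=-45/64, mR=-513/320
obs B: pose=(8,-8,E) → sL=90/17, sR=90/37, mL=-45/37, mR=-4095/629
sensor matrix S = [[9/10, 45/32], [90/17, 90/37]]; det S = -52893/10064
solve [mL_A; mL_B] = S·[w00; w01] and [mR_A; mR_B] = S·[w10; w11]:
  w00 = 0, w01 = -1/2, w10 = -1, w11 = -1/2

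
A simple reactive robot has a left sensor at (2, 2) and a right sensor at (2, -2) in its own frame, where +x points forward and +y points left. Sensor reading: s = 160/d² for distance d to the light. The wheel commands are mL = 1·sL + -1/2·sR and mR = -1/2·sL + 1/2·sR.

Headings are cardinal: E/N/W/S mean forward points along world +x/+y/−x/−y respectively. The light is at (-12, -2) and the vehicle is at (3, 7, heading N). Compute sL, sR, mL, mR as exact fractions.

16/29 16/41 424/1189 -96/1189

left sensor world pos  = (1, 9); dL² = 290
right sensor world pos = (5, 9); dR² = 410
sL = 160/290 = 16/29
sR = 160/410 = 16/41
mL = 1·sL + -1/2·sR = 424/1189
mR = -1/2·sL + 1/2·sR = -96/1189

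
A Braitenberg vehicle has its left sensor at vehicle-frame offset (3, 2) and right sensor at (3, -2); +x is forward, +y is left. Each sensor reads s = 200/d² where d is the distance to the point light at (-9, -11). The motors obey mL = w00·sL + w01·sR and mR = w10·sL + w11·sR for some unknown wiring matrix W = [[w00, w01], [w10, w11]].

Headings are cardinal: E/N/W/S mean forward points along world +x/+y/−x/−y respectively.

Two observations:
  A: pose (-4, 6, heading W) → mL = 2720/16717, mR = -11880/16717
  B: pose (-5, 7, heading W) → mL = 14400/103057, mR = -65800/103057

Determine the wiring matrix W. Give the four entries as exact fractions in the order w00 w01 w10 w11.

1/2 -1/2 -1/2 -1/2

obs A: pose=(-4,6,W) → sL=200/229, sR=40/73, mL=2720/16717, mR=-11880/16717
obs B: pose=(-5,7,W) → sL=200/257, sR=200/401, mL=14400/103057, mR=-65800/103057
sensor matrix S = [[200/229, 40/73], [200/257, 200/401]]; det S = 15808000/1722803869
solve [mL_A; mL_B] = S·[w00; w01] and [mR_A; mR_B] = S·[w10; w11]:
  w00 = 1/2, w01 = -1/2, w10 = -1/2, w11 = -1/2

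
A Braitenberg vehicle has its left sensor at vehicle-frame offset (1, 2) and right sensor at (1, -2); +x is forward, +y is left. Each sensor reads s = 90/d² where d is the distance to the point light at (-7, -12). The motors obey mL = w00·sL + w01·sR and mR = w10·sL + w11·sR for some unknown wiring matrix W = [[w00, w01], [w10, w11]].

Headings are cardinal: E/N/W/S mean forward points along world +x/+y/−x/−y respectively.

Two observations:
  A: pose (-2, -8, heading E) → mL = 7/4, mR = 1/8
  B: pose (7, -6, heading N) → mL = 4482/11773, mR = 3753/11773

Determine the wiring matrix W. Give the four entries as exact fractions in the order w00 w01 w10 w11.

1/2 1/2 1 -1/2

obs A: pose=(-2,-8,E) → sL=5/4, sR=9/4, mL=7/4, mR=1/8
obs B: pose=(7,-6,N) → sL=90/193, sR=18/61, mL=4482/11773, mR=3753/11773
sensor matrix S = [[5/4, 9/4], [90/193, 18/61]]; det S = -8010/11773
solve [mL_A; mL_B] = S·[w00; w01] and [mR_A; mR_B] = S·[w10; w11]:
  w00 = 1/2, w01 = 1/2, w10 = 1, w11 = -1/2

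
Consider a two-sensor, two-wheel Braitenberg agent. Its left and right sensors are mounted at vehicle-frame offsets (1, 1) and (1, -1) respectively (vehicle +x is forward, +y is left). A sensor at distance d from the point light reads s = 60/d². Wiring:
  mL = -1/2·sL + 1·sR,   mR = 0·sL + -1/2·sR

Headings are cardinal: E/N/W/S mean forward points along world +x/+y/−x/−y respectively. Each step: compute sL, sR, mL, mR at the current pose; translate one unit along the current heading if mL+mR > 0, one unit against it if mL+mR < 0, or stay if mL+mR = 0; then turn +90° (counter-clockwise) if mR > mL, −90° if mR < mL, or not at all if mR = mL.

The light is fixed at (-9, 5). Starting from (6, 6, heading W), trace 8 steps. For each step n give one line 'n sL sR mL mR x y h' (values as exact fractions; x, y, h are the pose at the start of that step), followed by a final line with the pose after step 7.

n=0: pose=(6,6,W); sL=15/49, sR=3/10; mL=36/245, mR=-3/20; mL+mR=-3/980 → advance -1; mR−mL=-291/980 → turn -1·90°
n=1: pose=(7,6,N); sL=60/229, sR=60/293; mL=4950/67097, mR=-30/293; mL+mR=-1920/67097 → advance -1; mR−mL=-11820/67097 → turn -1·90°
n=2: pose=(7,5,E); sL=6/29, sR=6/29; mL=3/29, mR=-3/29; mL+mR=0 → advance +0; mR−mL=-6/29 → turn -1·90°
n=3: pose=(7,5,S); sL=6/29, sR=30/113; mL=531/3277, mR=-15/113; mL+mR=96/3277 → advance +1; mR−mL=-966/3277 → turn -1·90°
n=4: pose=(7,4,W); sL=60/229, sR=4/15; mL=466/3435, mR=-2/15; mL+mR=8/3435 → advance +1; mR−mL=-308/1145 → turn -1·90°
n=5: pose=(6,4,N); sL=15/49, sR=15/64; mL=255/3136, mR=-15/128; mL+mR=-225/6272 → advance -1; mR−mL=-1245/6272 → turn -1·90°
n=6: pose=(6,3,E); sL=60/257, sR=12/53; mL=1494/13621, mR=-6/53; mL+mR=-48/13621 → advance -1; mR−mL=-3036/13621 → turn -1·90°
n=7: pose=(5,3,S); sL=10/39, sR=30/89; mL=725/3471, mR=-15/89; mL+mR=140/3471 → advance +1; mR−mL=-1310/3471 → turn -1·90°

0 15/49 3/10 36/245 -3/20 6 6 W
1 60/229 60/293 4950/67097 -30/293 7 6 N
2 6/29 6/29 3/29 -3/29 7 5 E
3 6/29 30/113 531/3277 -15/113 7 5 S
4 60/229 4/15 466/3435 -2/15 7 4 W
5 15/49 15/64 255/3136 -15/128 6 4 N
6 60/257 12/53 1494/13621 -6/53 6 3 E
7 10/39 30/89 725/3471 -15/89 5 3 S
final 5 2 W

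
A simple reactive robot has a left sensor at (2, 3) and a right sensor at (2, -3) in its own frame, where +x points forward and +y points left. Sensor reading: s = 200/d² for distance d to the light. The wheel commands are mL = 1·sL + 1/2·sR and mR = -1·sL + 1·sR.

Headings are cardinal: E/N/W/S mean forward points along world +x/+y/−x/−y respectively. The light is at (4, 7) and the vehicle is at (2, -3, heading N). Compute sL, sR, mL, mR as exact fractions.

200/89 40/13 4380/1157 960/1157

left sensor world pos  = (-1, -1); dL² = 89
right sensor world pos = (5, -1); dR² = 65
sL = 200/89 = 200/89
sR = 200/65 = 40/13
mL = 1·sL + 1/2·sR = 4380/1157
mR = -1·sL + 1·sR = 960/1157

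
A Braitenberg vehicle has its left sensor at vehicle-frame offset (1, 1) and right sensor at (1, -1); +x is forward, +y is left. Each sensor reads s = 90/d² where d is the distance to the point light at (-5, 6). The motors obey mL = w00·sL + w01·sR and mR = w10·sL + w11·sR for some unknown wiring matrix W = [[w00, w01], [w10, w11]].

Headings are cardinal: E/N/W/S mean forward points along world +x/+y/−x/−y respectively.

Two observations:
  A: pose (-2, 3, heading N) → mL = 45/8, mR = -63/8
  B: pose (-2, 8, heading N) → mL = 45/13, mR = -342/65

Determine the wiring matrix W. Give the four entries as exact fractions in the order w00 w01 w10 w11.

1/2 0 -1/2 -1/2

obs A: pose=(-2,3,N) → sL=45/4, sR=9/2, mL=45/8, mR=-63/8
obs B: pose=(-2,8,N) → sL=90/13, sR=18/5, mL=45/13, mR=-342/65
sensor matrix S = [[45/4, 9/2], [90/13, 18/5]]; det S = 243/26
solve [mL_A; mL_B] = S·[w00; w01] and [mR_A; mR_B] = S·[w10; w11]:
  w00 = 1/2, w01 = 0, w10 = -1/2, w11 = -1/2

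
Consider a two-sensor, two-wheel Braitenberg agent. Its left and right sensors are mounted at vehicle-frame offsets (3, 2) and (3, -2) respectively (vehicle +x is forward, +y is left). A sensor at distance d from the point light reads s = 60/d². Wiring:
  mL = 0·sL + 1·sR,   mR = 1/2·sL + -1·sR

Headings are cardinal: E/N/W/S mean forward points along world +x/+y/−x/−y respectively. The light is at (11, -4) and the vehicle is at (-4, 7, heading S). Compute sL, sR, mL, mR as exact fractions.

60/233 60/353 60/353 -3390/82249

left sensor world pos  = (-2, 4); dL² = 233
right sensor world pos = (-6, 4); dR² = 353
sL = 60/233 = 60/233
sR = 60/353 = 60/353
mL = 0·sL + 1·sR = 60/353
mR = 1/2·sL + -1·sR = -3390/82249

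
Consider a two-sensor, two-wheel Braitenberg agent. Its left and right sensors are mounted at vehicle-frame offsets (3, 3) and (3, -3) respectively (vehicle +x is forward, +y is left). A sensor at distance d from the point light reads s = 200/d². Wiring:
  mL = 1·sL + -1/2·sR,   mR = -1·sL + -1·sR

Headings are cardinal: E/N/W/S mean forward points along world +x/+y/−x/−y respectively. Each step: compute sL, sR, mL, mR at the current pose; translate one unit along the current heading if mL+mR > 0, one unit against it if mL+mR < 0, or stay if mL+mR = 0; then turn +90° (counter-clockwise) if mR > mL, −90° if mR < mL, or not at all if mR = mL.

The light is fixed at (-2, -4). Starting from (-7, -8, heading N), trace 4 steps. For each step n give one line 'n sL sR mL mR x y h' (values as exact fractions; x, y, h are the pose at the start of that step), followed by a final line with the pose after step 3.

n=0: pose=(-7,-8,N); sL=40/13, sR=40; mL=-220/13, mR=-560/13; mL+mR=-60 → advance -1; mR−mL=-340/13 → turn -1·90°
n=1: pose=(-7,-9,E); sL=25, sR=50/17; mL=400/17, mR=-475/17; mL+mR=-75/17 → advance -1; mR−mL=-875/17 → turn -1·90°
n=2: pose=(-8,-9,S); sL=200/73, sR=40/29; mL=4340/2117, mR=-8720/2117; mL+mR=-60/29 → advance -1; mR−mL=-13060/2117 → turn -1·90°
n=3: pose=(-8,-8,W); sL=20/13, sR=100/41; mL=170/533, mR=-2120/533; mL+mR=-150/41 → advance -1; mR−mL=-2290/533 → turn -1·90°

0 40/13 40 -220/13 -560/13 -7 -8 N
1 25 50/17 400/17 -475/17 -7 -9 E
2 200/73 40/29 4340/2117 -8720/2117 -8 -9 S
3 20/13 100/41 170/533 -2120/533 -8 -8 W
final -7 -8 N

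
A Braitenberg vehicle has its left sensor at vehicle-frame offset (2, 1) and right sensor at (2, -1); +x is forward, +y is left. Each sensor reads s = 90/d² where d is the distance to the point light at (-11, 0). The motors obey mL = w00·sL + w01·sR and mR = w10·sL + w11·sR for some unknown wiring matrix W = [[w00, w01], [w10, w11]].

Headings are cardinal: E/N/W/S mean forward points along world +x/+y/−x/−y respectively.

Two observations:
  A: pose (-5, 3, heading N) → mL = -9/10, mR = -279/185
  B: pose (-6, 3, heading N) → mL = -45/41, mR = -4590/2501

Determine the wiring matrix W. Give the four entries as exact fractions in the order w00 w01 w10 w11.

obs A: pose=(-5,3,N) → sL=9/5, sR=45/37, mL=-9/10, mR=-279/185
obs B: pose=(-6,3,N) → sL=90/41, sR=90/61, mL=-45/41, mR=-4590/2501
sensor matrix S = [[9/5, 45/37], [90/41, 90/61]]; det S = -1296/92537
solve [mL_A; mL_B] = S·[w00; w01] and [mR_A; mR_B] = S·[w10; w11]:
  w00 = -1/2, w01 = 0, w10 = -1/2, w11 = -1/2

-1/2 0 -1/2 -1/2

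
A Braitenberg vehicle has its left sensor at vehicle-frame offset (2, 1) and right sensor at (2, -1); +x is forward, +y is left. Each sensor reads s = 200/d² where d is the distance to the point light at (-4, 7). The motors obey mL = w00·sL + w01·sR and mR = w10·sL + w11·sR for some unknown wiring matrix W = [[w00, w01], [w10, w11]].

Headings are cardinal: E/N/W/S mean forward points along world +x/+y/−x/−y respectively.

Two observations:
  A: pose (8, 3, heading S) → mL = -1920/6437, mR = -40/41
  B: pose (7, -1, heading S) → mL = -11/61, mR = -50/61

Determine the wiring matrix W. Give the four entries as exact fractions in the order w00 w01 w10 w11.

obs A: pose=(8,3,S) → sL=40/41, sR=200/157, mL=-1920/6437, mR=-40/41
obs B: pose=(7,-1,S) → sL=50/61, sR=1, mL=-11/61, mR=-50/61
sensor matrix S = [[40/41, 200/157], [50/61, 1]]; det S = -26920/392657
solve [mL_A; mL_B] = S·[w00; w01] and [mR_A; mR_B] = S·[w10; w11]:
  w00 = 1, w01 = -1, w10 = -1, w11 = 0

1 -1 -1 0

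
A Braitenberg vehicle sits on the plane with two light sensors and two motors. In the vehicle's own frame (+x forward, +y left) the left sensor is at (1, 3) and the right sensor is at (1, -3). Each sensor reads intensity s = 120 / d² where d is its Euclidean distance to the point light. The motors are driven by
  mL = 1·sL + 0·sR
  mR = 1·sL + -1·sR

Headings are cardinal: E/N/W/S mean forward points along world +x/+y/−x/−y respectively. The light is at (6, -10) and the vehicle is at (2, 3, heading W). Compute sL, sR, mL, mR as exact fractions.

left sensor world pos  = (1, 0); dL² = 125
right sensor world pos = (1, 6); dR² = 281
sL = 120/125 = 24/25
sR = 120/281 = 120/281
mL = 1·sL + 0·sR = 24/25
mR = 1·sL + -1·sR = 3744/7025

24/25 120/281 24/25 3744/7025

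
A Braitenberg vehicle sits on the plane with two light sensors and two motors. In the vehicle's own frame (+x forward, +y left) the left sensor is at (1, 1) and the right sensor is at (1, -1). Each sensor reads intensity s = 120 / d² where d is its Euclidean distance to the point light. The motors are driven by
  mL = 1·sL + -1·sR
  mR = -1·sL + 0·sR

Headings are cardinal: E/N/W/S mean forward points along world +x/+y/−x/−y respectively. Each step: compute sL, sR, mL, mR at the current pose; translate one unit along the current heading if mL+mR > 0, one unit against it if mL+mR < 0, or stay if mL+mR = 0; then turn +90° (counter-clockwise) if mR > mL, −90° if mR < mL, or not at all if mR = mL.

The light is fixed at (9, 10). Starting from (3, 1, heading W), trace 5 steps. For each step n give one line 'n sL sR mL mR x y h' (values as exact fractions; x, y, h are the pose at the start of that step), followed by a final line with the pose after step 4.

0 120/149 120/113 -4320/16837 -120/149 3 1 W
1 6/5 3/2 -3/10 -6/5 4 1 N
2 120/97 120/137 4800/13289 -120/97 4 0 E
3 60/73 12/17 144/1241 -60/73 3 0 S
4 120/149 120/113 -4320/16837 -120/149 3 1 W
final 4 1 N

n=0: pose=(3,1,W); sL=120/149, sR=120/113; mL=-4320/16837, mR=-120/149; mL+mR=-120/113 → advance -1; mR−mL=-9240/16837 → turn -1·90°
n=1: pose=(4,1,N); sL=6/5, sR=3/2; mL=-3/10, mR=-6/5; mL+mR=-3/2 → advance -1; mR−mL=-9/10 → turn -1·90°
n=2: pose=(4,0,E); sL=120/97, sR=120/137; mL=4800/13289, mR=-120/97; mL+mR=-120/137 → advance -1; mR−mL=-21240/13289 → turn -1·90°
n=3: pose=(3,0,S); sL=60/73, sR=12/17; mL=144/1241, mR=-60/73; mL+mR=-12/17 → advance -1; mR−mL=-1164/1241 → turn -1·90°
n=4: pose=(3,1,W); sL=120/149, sR=120/113; mL=-4320/16837, mR=-120/149; mL+mR=-120/113 → advance -1; mR−mL=-9240/16837 → turn -1·90°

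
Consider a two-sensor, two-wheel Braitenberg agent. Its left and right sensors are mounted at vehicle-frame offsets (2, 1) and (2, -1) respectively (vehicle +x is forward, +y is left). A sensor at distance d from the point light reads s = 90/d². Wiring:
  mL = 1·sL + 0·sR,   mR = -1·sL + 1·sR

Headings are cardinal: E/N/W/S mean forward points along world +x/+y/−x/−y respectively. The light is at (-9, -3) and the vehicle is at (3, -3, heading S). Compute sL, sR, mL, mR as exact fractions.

90/173 18/25 90/173 864/4325

left sensor world pos  = (4, -5); dL² = 173
right sensor world pos = (2, -5); dR² = 125
sL = 90/173 = 90/173
sR = 90/125 = 18/25
mL = 1·sL + 0·sR = 90/173
mR = -1·sL + 1·sR = 864/4325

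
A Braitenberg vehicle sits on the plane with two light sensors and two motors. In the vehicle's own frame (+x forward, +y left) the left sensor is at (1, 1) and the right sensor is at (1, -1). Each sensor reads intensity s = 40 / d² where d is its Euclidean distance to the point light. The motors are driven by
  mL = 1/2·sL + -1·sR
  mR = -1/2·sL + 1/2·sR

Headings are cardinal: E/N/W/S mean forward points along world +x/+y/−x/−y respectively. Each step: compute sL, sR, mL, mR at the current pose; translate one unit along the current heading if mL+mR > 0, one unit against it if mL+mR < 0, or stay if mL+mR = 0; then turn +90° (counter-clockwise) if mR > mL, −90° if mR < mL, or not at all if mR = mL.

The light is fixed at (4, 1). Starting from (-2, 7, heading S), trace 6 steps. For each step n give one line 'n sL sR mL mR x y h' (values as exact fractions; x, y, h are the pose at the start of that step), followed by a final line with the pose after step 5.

n=0: pose=(-2,7,S); sL=4/5, sR=20/37; mL=-26/185, mR=-24/185; mL+mR=-10/37 → advance -1; mR−mL=2/185 → turn +1·90°
n=1: pose=(-2,8,E); sL=40/89, sR=40/61; mL=-2340/5429, mR=560/5429; mL+mR=-20/61 → advance -1; mR−mL=2900/5429 → turn +1·90°
n=2: pose=(-3,8,N); sL=5/16, sR=2/5; mL=-39/160, mR=7/160; mL+mR=-1/5 → advance -1; mR−mL=23/80 → turn +1·90°
n=3: pose=(-3,7,W); sL=40/89, sR=40/113; mL=-1300/10057, mR=-480/10057; mL+mR=-20/113 → advance -1; mR−mL=820/10057 → turn +1·90°
n=4: pose=(-2,7,S); sL=4/5, sR=20/37; mL=-26/185, mR=-24/185; mL+mR=-10/37 → advance -1; mR−mL=2/185 → turn +1·90°
n=5: pose=(-2,8,E); sL=40/89, sR=40/61; mL=-2340/5429, mR=560/5429; mL+mR=-20/61 → advance -1; mR−mL=2900/5429 → turn +1·90°

0 4/5 20/37 -26/185 -24/185 -2 7 S
1 40/89 40/61 -2340/5429 560/5429 -2 8 E
2 5/16 2/5 -39/160 7/160 -3 8 N
3 40/89 40/113 -1300/10057 -480/10057 -3 7 W
4 4/5 20/37 -26/185 -24/185 -2 7 S
5 40/89 40/61 -2340/5429 560/5429 -2 8 E
final -3 8 N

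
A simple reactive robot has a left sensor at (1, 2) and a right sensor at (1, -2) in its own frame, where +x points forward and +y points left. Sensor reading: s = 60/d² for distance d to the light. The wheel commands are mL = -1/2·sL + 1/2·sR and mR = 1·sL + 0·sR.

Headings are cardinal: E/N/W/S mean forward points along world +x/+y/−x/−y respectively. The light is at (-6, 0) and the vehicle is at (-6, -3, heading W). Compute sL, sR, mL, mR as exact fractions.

left sensor world pos  = (-7, -5); dL² = 26
right sensor world pos = (-7, -1); dR² = 2
sL = 60/26 = 30/13
sR = 60/2 = 30
mL = -1/2·sL + 1/2·sR = 180/13
mR = 1·sL + 0·sR = 30/13

30/13 30 180/13 30/13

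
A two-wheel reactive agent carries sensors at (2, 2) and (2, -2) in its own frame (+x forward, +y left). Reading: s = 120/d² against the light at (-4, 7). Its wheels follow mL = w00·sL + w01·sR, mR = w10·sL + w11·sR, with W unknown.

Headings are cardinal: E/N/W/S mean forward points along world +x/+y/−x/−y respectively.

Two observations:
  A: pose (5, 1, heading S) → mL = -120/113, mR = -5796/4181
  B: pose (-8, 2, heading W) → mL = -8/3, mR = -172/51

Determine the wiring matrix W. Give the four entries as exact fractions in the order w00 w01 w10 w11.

0 -1 -1/2 -1

obs A: pose=(5,1,S) → sL=24/37, sR=120/113, mL=-120/113, mR=-5796/4181
obs B: pose=(-8,2,W) → sL=24/17, sR=8/3, mL=-8/3, mR=-172/51
sensor matrix S = [[24/37, 120/113], [24/17, 8/3]]; det S = 16384/71077
solve [mL_A; mL_B] = S·[w00; w01] and [mR_A; mR_B] = S·[w10; w11]:
  w00 = 0, w01 = -1, w10 = -1/2, w11 = -1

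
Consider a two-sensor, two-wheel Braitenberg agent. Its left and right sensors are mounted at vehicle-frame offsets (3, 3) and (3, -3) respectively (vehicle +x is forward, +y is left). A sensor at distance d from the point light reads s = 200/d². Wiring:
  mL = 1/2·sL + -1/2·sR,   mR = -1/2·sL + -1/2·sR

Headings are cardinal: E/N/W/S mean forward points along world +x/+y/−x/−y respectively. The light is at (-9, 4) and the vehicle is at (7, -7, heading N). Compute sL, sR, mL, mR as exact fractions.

200/233 8/17 768/3961 -2632/3961

left sensor world pos  = (4, -4); dL² = 233
right sensor world pos = (10, -4); dR² = 425
sL = 200/233 = 200/233
sR = 200/425 = 8/17
mL = 1/2·sL + -1/2·sR = 768/3961
mR = -1/2·sL + -1/2·sR = -2632/3961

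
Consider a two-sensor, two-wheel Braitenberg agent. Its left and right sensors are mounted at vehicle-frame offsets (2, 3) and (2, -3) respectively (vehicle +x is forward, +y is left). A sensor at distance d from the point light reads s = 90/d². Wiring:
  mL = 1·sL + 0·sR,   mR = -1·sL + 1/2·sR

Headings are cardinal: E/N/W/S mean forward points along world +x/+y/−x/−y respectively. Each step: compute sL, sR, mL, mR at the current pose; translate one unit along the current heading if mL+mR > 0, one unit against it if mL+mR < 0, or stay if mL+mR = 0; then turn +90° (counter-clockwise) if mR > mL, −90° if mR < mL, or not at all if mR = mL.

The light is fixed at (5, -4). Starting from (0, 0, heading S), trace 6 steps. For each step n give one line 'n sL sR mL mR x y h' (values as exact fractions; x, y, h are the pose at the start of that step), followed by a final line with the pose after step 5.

n=0: pose=(0,0,S); sL=45/4, sR=45/34; mL=45/4, mR=-180/17; mL+mR=45/68 → advance +1; mR−mL=-1485/68 → turn -1·90°
n=1: pose=(0,-1,W); sL=90/49, sR=18/17; mL=90/49, mR=-1089/833; mL+mR=9/17 → advance +1; mR−mL=-2619/833 → turn -1·90°
n=2: pose=(-1,-1,N); sL=45/53, sR=45/17; mL=45/53, mR=855/1802; mL+mR=45/34 → advance +1; mR−mL=-675/1802 → turn -1·90°
n=3: pose=(-1,0,E); sL=18/13, sR=90/17; mL=18/13, mR=279/221; mL+mR=45/17 → advance +1; mR−mL=-27/221 → turn -1·90°
n=4: pose=(0,0,S); sL=45/4, sR=45/34; mL=45/4, mR=-180/17; mL+mR=45/68 → advance +1; mR−mL=-1485/68 → turn -1·90°
n=5: pose=(0,-1,W); sL=90/49, sR=18/17; mL=90/49, mR=-1089/833; mL+mR=9/17 → advance +1; mR−mL=-2619/833 → turn -1·90°

0 45/4 45/34 45/4 -180/17 0 0 S
1 90/49 18/17 90/49 -1089/833 0 -1 W
2 45/53 45/17 45/53 855/1802 -1 -1 N
3 18/13 90/17 18/13 279/221 -1 0 E
4 45/4 45/34 45/4 -180/17 0 0 S
5 90/49 18/17 90/49 -1089/833 0 -1 W
final -1 -1 N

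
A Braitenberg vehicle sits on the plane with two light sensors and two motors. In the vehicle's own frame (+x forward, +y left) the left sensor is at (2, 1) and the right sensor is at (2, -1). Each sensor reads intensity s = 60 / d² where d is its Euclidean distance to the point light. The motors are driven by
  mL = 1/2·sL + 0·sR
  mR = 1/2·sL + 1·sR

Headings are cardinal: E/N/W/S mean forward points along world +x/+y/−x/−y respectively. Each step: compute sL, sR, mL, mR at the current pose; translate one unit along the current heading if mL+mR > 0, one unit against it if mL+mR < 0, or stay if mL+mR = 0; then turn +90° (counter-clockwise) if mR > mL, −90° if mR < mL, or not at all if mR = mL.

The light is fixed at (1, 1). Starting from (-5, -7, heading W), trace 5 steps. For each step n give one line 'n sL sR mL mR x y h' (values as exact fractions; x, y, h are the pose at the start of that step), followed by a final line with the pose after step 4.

0 12/29 60/113 6/29 2418/3277 -5 -7 W
1 15/34 15/41 15/68 1635/2788 -6 -7 S
2 60/89 12/25 30/89 1818/2225 -6 -8 E
3 30/49 30/37 15/49 2025/1813 -5 -8 N
4 12/29 60/113 6/29 2418/3277 -5 -7 W
final -6 -7 S

n=0: pose=(-5,-7,W); sL=12/29, sR=60/113; mL=6/29, mR=2418/3277; mL+mR=3096/3277 → advance +1; mR−mL=60/113 → turn +1·90°
n=1: pose=(-6,-7,S); sL=15/34, sR=15/41; mL=15/68, mR=1635/2788; mL+mR=1125/1394 → advance +1; mR−mL=15/41 → turn +1·90°
n=2: pose=(-6,-8,E); sL=60/89, sR=12/25; mL=30/89, mR=1818/2225; mL+mR=2568/2225 → advance +1; mR−mL=12/25 → turn +1·90°
n=3: pose=(-5,-8,N); sL=30/49, sR=30/37; mL=15/49, mR=2025/1813; mL+mR=2580/1813 → advance +1; mR−mL=30/37 → turn +1·90°
n=4: pose=(-5,-7,W); sL=12/29, sR=60/113; mL=6/29, mR=2418/3277; mL+mR=3096/3277 → advance +1; mR−mL=60/113 → turn +1·90°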